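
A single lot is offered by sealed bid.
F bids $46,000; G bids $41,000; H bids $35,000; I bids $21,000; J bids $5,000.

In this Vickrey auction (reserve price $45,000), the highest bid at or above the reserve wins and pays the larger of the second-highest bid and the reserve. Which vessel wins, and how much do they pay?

Rule: the highest bid at or above the reserve wins and pays the larger of the second-highest bid and the reserve.
Sorting bids: 46,000 (F) > 41,000 (G) > 35,000 (H) > 21,000 (I) > 5,000 (J)
Highest eligible bid: F at $46,000.
Second-highest bid $41,000 is below the reserve $45,000, so the reserve binds → payment $45,000.

F pays $45,000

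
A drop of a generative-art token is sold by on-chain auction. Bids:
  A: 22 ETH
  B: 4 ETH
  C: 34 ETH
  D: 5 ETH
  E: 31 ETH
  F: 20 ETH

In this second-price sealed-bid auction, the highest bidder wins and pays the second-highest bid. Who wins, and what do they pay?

C pays 31 ETH

Sorting bids: 34 (C) > 31 (E) > 22 (A) > 20 (F) > 5 (D) > 4 (B)
Second-price: C pays E's bid of 31 ETH.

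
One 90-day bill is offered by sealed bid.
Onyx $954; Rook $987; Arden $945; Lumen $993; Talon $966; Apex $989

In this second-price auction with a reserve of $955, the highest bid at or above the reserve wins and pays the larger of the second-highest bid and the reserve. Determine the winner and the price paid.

Lumen pays $989

Rule: the highest bid at or above the reserve wins and pays the larger of the second-highest bid and the reserve.
Sorting bids: 993 (Lumen) > 989 (Apex) > 987 (Rook) > 966 (Talon) > 954 (Onyx) > 945 (Arden)
Lumen has the top bid at or above the reserve ($993).
Second-highest bid $989 exceeds the reserve $955 → payment $989.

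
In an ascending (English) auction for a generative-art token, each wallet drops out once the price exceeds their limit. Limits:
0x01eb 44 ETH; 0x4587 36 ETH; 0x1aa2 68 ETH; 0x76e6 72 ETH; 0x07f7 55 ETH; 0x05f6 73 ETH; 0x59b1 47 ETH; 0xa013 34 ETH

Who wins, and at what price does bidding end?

0x05f6 wins at 72 ETH

Rule: the price rises until one bidder remains; the winner pays the price at which the last rival dropped out.
Sorting limits: 73 (0x05f6) > 72 (0x76e6) > 68 (0x1aa2) > 55 (0x07f7) > 47 (0x59b1) > 44 (0x01eb) > …
Bidding ends when 0x76e6 exits at 72 ETH; 0x05f6 takes it.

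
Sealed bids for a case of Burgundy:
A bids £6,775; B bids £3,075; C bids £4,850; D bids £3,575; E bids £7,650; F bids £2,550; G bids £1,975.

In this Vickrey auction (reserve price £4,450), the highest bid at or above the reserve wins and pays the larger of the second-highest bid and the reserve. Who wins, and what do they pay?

Vickrey auction (reserve price £4,450): the highest bid at or above the reserve wins and pays the larger of the second-highest bid and the reserve.
Sorting bids: 7,650 (E) > 6,775 (A) > 4,850 (C) > 3,575 (D) > 3,075 (B) > 2,550 (F) > …
E has the top bid at or above the reserve (£7,650).
max(second-highest £6,775, reserve £4,450) = £6,775; the reserve does not bind.

E pays £6,775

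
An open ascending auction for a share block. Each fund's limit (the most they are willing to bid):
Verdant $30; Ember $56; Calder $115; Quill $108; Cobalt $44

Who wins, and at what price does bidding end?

Limits in order: 115 (Calder) > 108 (Quill) > 56 (Ember) > 44 (Cobalt) > 30 (Verdant)
Once the price passes $108, only Calder is left; the hammer falls at Quill's limit of $108.

Calder wins at $108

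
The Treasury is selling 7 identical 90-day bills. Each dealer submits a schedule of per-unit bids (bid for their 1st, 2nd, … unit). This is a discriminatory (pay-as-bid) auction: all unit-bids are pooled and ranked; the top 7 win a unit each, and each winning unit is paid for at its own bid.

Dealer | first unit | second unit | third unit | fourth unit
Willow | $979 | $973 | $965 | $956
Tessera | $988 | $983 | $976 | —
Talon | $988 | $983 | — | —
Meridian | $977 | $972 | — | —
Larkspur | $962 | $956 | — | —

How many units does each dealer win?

Pooled unit-bids ranked (top 7): 988 (Tessera-1), 988 (Talon-1), 983 (Tessera-2), 983 (Talon-2), 979 (Willow-1), 977 (Meridian-1), 976 (Tessera-3)
Next rejected bid: $973 (not a price — pay-as-bid).
Allocation: Meridian 1, Talon 2, Tessera 3, Willow 1.

Meridian 1, Talon 2, Tessera 3, Willow 1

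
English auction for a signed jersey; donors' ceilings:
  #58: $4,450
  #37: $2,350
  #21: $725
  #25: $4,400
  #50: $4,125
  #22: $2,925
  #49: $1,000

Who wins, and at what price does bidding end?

Sorting limits: 4,450 (#58) > 4,400 (#25) > 4,125 (#50) > 2,925 (#22) > 2,350 (#37) > 1,000 (#49) > …
Once the price passes $4,400, only #58 is left; the hammer falls at #25's limit of $4,400.

#58 wins at $4,400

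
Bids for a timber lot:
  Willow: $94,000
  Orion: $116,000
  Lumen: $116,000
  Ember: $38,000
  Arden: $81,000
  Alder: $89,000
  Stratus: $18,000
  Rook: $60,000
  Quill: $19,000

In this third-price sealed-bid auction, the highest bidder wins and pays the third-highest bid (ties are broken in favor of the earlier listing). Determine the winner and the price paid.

Orion pays $94,000

Rule: the highest bidder wins and pays the third-highest bid.
Sorting bids: 116,000 (Orion) > 116,000 (Lumen) > 94,000 (Willow) > 89,000 (Alder) > 81,000 (Arden) > 60,000 (Rook) > …
Tie at $116,000 → Orion wins by tie-break.
Orion wins; payment is bid #3 in the ranking = $94,000.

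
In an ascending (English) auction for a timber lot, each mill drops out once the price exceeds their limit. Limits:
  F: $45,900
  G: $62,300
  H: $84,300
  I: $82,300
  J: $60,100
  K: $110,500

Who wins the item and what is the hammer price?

K wins at $84,300

Sorting limits: 110,500 (K) > 84,300 (H) > 82,300 (I) > 62,300 (G) > 60,100 (J) > 45,900 (F)
H is the last rival to drop out, at $84,300; K remains and wins at that price.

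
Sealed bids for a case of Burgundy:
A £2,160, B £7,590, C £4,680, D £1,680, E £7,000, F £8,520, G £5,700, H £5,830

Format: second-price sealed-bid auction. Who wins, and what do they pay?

F pays £7,590

Second-price sealed-bid auction: the highest bidder wins and pays the second-highest bid.
Bids in order: 8,520 (F) > 7,590 (B) > 7,000 (E) > 5,830 (H) > 5,700 (G) > 4,680 (C) > …
F is highest; pays the second-highest bid, £7,590.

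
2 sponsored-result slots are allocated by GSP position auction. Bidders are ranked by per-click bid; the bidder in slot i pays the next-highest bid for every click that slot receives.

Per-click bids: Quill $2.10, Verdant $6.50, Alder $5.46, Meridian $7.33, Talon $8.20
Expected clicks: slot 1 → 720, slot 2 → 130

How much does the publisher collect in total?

Total revenue: $6122.60

Sorting advertisers: $8.20 (Talon) > $7.33 (Meridian) > $6.50 (Verdant) > …
Slot 1: Talon pays $7.33 × 720 = $5277.60
Slot 2: Meridian pays $6.50 × 130 = $845.00
Total = $6122.60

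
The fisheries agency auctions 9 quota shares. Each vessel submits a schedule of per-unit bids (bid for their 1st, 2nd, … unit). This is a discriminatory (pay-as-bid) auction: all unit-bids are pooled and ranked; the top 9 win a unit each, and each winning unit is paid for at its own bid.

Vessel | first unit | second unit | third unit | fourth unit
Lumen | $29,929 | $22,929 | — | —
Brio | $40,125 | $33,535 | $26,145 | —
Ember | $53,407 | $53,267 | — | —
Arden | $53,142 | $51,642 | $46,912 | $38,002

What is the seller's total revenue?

Total revenue: $399,961

All unit-bids, highest first — top 9: 53,407 (Ember-1), 53,267 (Ember-2), 53,142 (Arden-1), 51,642 (Arden-2), 46,912 (Arden-3), 40,125 (Brio-1), 38,002 (Arden-4), 33,535 (Brio-2), 29,929 (Lumen-1)
Next rejected bid: $26,145 (not a price — pay-as-bid).
Each winning unit pays its own bid.
Revenue = 53,407 + 53,267 + 53,142 + 51,642 + 46,912 + 40,125 + 38,002 + 33,535 + 29,929 = $399,961.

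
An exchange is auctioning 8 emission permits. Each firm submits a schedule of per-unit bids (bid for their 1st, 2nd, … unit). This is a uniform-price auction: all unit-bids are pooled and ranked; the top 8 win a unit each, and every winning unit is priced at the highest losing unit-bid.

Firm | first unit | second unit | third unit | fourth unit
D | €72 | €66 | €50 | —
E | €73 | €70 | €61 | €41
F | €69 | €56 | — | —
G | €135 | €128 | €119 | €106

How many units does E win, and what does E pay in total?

All unit-bids, highest first — top 8: 135 (G-1), 128 (G-2), 119 (G-3), 106 (G-4), 73 (E-1), 72 (D-1), 70 (E-2), 69 (F-1)
The (k+1)-th unit-bid is €66.
E wins 2 unit(s) at €66 each.

E: 2 units, pays €132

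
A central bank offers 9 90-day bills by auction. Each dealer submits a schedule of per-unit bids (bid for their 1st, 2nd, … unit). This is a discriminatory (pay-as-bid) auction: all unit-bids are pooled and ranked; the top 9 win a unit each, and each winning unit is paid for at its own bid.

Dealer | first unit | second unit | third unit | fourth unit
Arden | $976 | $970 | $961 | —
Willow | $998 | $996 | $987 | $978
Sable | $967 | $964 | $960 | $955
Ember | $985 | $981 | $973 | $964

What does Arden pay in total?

All unit-bids, highest first — top 9: 998 (Willow-1), 996 (Willow-2), 987 (Willow-3), 985 (Ember-1), 981 (Ember-2), 978 (Willow-4), 976 (Arden-1), 973 (Ember-3), 970 (Arden-2)
Next rejected bid: $967 (not a price — pay-as-bid).
Arden's winning unit-bids: 976 + 970 = $1,946.

Arden pays $1,946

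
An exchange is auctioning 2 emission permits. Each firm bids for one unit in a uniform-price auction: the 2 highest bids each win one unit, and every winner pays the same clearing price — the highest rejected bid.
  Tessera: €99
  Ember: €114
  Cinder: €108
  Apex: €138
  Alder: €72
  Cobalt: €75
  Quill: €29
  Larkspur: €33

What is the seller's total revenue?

Total revenue: €216

Ordering the bids: 138 (Apex), 114 (Ember), 108 (Cinder), 99 (Tessera), …
Top 2: Apex, Ember.
Clearing price = highest rejected bid = €108.
Total revenue = 2 × €108 = €216.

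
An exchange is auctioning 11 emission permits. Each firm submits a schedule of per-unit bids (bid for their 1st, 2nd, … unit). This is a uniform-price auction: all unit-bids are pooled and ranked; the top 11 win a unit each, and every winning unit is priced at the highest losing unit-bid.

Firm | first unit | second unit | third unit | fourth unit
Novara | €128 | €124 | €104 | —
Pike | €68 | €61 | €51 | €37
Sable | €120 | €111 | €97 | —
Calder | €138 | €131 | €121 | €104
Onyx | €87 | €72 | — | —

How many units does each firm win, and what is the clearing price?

Calder 4, Novara 3, Onyx 1, Sable 3; clearing price €72

All unit-bids, highest first — top 11: 138 (Calder-1), 131 (Calder-2), 128 (Novara-1), 124 (Novara-2), 121 (Calder-3), 120 (Sable-1), 111 (Sable-2), 104 (Novara-3), 104 (Calder-4), 97 (Sable-3), 87 (Onyx-1)
Highest rejected unit-bid = €72.
Allocation: Calder 4, Novara 3, Onyx 1, Sable 3.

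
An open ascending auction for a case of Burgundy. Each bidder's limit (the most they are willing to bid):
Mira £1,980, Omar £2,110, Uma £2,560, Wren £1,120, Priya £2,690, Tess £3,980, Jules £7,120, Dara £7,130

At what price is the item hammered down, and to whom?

Dara wins at £7,120

Ascending (English) auction: the price rises until one bidder remains; the winner pays the price at which the last rival dropped out.
Limits ranked: 7,130 (Dara) > 7,120 (Jules) > 3,980 (Tess) > 2,690 (Priya) > 2,560 (Uma) > 2,110 (Omar) > …
Once the price passes £7,120, only Dara is left; the hammer falls at Jules's limit of £7,120.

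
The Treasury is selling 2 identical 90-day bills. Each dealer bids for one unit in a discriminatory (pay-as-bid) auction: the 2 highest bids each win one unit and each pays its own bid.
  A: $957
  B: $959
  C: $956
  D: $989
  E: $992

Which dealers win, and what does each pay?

Ordering the bids: 992 (E), 989 (D), 959 (B), 957 (A), …
Winners (2 units): E, D.
Each winner pays its own bid: E $992, D $989.

E $992, D $989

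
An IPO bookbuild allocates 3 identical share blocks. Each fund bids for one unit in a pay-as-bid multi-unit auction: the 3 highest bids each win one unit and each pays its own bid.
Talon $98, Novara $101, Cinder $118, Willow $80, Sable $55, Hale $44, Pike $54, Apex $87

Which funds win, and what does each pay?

Sorting: 118 (Cinder), 101 (Novara), 98 (Talon), 87 (Apex), 80 (Willow), …
Winners (3 units): Cinder, Novara, Talon.
Each winner pays its own bid: Cinder $118, Novara $101, Talon $98.

Cinder $118, Novara $101, Talon $98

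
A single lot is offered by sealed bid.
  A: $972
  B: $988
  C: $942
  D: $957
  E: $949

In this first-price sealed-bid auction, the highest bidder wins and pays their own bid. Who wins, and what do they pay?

Bids in order: 988 (B) > 972 (A) > 957 (D) > 949 (E) > 942 (C)
B is highest → pays own bid, $988.

B pays $988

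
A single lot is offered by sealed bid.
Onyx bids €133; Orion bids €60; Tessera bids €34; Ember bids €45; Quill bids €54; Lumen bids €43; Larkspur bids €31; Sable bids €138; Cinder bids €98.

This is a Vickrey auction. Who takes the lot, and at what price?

Sable pays €133

Bids ranked: 138 (Sable) > 133 (Onyx) > 98 (Cinder) > 60 (Orion) > 54 (Quill) > 45 (Ember) > …
Second-price: Sable pays Onyx's bid of €133.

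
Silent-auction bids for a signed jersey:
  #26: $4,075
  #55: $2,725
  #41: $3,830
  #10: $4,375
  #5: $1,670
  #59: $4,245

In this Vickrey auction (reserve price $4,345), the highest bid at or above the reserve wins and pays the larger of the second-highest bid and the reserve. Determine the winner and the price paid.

#10 pays $4,345

Sorting bids: 4,375 (#10) > 4,245 (#59) > 4,075 (#26) > 3,830 (#41) > 2,725 (#55) > 1,670 (#5)
#10 has the top bid at or above the reserve ($4,375).
max(second-highest $4,245, reserve $4,345) = $4,345.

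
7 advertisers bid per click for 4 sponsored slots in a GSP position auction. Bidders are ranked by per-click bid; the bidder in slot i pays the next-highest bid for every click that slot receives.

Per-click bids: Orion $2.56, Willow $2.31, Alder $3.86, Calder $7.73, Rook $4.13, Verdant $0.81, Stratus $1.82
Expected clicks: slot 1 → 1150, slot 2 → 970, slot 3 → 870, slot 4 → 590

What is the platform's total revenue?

Per-click bids in order: $7.73 (Calder) > $4.13 (Rook) > $3.86 (Alder) > $2.56 (Orion) > $2.31 (Willow) > …
Slot 1: Calder pays $4.13 × 1150 = $4749.50
Slot 2: Rook pays $3.86 × 970 = $3744.20
Slot 3: Alder pays $2.56 × 870 = $2227.20
Slot 4: Orion pays $2.31 × 590 = $1362.90
Total = $12083.80

Total revenue: $12083.80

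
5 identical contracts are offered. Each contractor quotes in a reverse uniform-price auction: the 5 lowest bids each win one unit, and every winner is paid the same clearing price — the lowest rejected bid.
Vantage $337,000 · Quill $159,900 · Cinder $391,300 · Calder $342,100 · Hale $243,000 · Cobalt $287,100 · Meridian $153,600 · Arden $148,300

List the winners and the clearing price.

Ordering the bids: 148,300 (Arden), 153,600 (Meridian), 159,900 (Quill), 243,000 (Hale), 287,100 (Cobalt), 337,000 (Vantage), 342,100 (Calder), …
The 5 lowest are Arden, Meridian, Quill, Hale, Cobalt.
Lowest unsuccessful bid: $337,000 → clearing price.

Arden, Meridian, Quill, Hale, Cobalt; each is paid $337,000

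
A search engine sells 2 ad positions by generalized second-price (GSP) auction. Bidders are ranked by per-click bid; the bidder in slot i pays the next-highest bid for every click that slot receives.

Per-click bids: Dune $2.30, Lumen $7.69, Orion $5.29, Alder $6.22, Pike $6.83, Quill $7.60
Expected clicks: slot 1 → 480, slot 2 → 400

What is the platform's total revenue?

Total revenue: $6380.00

Per-click bids in order: $7.69 (Lumen) > $7.60 (Quill) > $6.83 (Pike) > …
Slot 1: Lumen pays $7.60 × 480 = $3648.00
Slot 2: Quill pays $6.83 × 400 = $2732.00
Total = $6380.00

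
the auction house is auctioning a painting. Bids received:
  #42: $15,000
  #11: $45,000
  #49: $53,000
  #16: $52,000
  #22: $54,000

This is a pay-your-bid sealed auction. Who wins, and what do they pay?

Pay-your-bid sealed auction: the highest bidder wins and pays their own bid.
Sorting bids: 54,000 (#22) > 53,000 (#49) > 52,000 (#16) > 45,000 (#11) > 15,000 (#42)
First-price: #22 pays what they bid, $54,000.

#22 pays $54,000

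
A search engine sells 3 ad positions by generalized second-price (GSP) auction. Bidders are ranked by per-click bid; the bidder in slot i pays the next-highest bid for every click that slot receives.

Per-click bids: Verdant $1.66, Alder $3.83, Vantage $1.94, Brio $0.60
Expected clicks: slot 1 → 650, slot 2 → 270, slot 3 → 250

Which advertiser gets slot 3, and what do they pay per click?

Ranked by bid: $3.83 (Alder) > $1.94 (Vantage) > $1.66 (Verdant) > $0.60 (Brio)
Slot 3 goes to the third-ranked bidder, Verdant, who pays the next bid down: $0.60/click.

Verdant; $0.60 per click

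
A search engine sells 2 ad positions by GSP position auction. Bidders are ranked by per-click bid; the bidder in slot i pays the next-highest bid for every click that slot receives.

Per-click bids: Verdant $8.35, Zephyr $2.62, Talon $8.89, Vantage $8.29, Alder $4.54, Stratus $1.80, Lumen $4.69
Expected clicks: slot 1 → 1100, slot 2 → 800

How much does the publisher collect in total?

Per-click bids in order: $8.89 (Talon) > $8.35 (Verdant) > $8.29 (Vantage) > …
Slot 1: Talon pays $8.35 × 1100 = $9185.00
Slot 2: Verdant pays $8.29 × 800 = $6632.00
Total = $15817.00

Total revenue: $15817.00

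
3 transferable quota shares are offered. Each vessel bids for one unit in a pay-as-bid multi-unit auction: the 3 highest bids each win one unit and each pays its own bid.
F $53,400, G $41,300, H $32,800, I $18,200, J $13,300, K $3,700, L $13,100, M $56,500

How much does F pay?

Ordering the bids: 56,500 (M), 53,400 (F), 41,300 (G), 32,800 (H), 18,200 (I), …
Winners (3 units): M, F, G.
F wins → own bid $53,400.

F pays $53,400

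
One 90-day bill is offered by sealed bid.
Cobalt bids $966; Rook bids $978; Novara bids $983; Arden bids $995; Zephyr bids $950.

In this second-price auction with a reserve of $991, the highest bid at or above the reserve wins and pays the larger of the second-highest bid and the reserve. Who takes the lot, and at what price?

Arden pays $991

Second-price auction with a reserve of $991: the highest bid at or above the reserve wins and pays the larger of the second-highest bid and the reserve.
Sorting bids: 995 (Arden) > 983 (Novara) > 978 (Rook) > 966 (Cobalt) > 950 (Zephyr)
Highest eligible bid: Arden at $995.
max(second-highest $983, reserve $991) = $991.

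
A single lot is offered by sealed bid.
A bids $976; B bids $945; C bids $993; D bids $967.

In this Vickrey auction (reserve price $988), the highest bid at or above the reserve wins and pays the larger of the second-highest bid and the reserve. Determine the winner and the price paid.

C pays $988

Vickrey auction (reserve price $988): the highest bid at or above the reserve wins and pays the larger of the second-highest bid and the reserve.
Bids ranked: 993 (C) > 976 (A) > 967 (D) > 945 (B)
Highest eligible bid: C at $993.
max(second-highest $976, reserve $988) = $988.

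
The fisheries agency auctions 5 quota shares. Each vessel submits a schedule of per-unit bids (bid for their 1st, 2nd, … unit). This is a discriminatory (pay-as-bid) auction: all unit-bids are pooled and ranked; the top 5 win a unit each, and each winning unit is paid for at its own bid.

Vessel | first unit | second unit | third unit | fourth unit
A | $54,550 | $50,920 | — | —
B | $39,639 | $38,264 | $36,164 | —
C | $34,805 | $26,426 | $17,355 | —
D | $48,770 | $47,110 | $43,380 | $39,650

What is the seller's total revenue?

Pooled unit-bids ranked (top 5): 54,550 (A-1), 50,920 (A-2), 48,770 (D-1), 47,110 (D-2), 43,380 (D-3)
Next rejected bid: $39,650 (not a price — pay-as-bid).
Each winning unit pays its own bid.
Revenue = 54,550 + 50,920 + 48,770 + 47,110 + 43,380 = $244,730.

Total revenue: $244,730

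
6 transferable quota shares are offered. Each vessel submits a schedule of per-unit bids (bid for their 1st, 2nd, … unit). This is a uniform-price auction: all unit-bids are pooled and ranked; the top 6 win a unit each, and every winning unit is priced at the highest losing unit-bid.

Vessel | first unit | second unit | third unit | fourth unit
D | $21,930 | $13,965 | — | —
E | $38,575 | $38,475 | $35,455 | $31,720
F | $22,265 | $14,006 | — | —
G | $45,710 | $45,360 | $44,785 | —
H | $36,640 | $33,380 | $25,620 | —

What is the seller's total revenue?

Merging the schedules and taking the best 6: 45,710 (G-1), 45,360 (G-2), 44,785 (G-3), 38,575 (E-1), 38,475 (E-2), 36,640 (H-1)
Highest rejected unit-bid = $35,455.
Allocation: E 2, G 3, H 1. Every unit priced at $35,455.
Revenue = 6 × 35,455 = $212,730.

Total revenue: $212,730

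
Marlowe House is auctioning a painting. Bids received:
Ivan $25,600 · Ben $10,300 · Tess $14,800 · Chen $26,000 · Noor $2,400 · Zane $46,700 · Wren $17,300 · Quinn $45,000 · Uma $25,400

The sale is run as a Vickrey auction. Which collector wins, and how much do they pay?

Bids ranked: 46,700 (Zane) > 45,000 (Quinn) > 26,000 (Chen) > 25,600 (Ivan) > 25,400 (Uma) > 17,300 (Wren) > …
Second-price: Zane pays Quinn's bid of $45,000.

Zane pays $45,000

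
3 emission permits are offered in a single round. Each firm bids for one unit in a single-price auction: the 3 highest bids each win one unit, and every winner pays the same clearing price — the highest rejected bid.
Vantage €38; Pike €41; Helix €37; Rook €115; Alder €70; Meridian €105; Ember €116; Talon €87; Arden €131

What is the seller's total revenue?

Total revenue: €315

Ordering the bids: 131 (Arden), 116 (Ember), 115 (Rook), 105 (Meridian), 87 (Talon), …
The 3 highest are Arden, Ember, Rook.
Clearing price = highest rejected bid = €105.
Total revenue = 3 × €105 = €315.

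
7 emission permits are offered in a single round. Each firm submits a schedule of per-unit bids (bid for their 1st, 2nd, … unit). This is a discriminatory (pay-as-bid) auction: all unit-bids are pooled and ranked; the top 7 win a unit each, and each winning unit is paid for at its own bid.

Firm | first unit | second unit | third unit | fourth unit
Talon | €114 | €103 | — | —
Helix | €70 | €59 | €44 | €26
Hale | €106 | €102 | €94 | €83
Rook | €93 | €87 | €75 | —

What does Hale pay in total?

Pooled unit-bids ranked (top 7): 114 (Talon-1), 106 (Hale-1), 103 (Talon-2), 102 (Hale-2), 94 (Hale-3), 93 (Rook-1), 87 (Rook-2)
Next rejected bid: €83 (not a price — pay-as-bid).
Hale's winning unit-bids: 106 + 102 + 94 = €302.

Hale pays €302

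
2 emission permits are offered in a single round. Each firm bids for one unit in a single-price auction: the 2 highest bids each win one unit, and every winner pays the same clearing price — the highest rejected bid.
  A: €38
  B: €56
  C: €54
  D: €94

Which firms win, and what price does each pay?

Ordering the bids: 94 (D), 56 (B), 54 (C), 38 (A)
Top 2: D, B.
Clearing price = highest rejected bid = €54.

D, B; each pays €54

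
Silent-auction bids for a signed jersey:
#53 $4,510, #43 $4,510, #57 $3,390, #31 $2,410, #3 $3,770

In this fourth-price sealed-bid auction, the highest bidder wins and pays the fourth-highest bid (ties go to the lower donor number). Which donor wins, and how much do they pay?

#43 pays $3,390

Fourth-price sealed-bid auction: the highest bidder wins and pays the fourth-highest bid.
Bids ranked: 4,510 (#43) > 4,510 (#53) > 3,770 (#3) > 3,390 (#57) > 2,410 (#31)
Tie at $4,510 → #43 wins by tie-break.
#43 wins; payment is bid #4 in the ranking = $3,390.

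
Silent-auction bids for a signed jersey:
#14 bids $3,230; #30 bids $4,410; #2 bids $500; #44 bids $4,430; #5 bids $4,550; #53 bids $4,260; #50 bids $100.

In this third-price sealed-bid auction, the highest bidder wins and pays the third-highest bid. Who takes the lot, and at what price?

Bids ranked: 4,550 (#5) > 4,430 (#44) > 4,410 (#30) > 4,260 (#53) > 3,230 (#14) > 500 (#2) > …
#5 is highest; pays the third-highest bid, $4,410.

#5 pays $4,410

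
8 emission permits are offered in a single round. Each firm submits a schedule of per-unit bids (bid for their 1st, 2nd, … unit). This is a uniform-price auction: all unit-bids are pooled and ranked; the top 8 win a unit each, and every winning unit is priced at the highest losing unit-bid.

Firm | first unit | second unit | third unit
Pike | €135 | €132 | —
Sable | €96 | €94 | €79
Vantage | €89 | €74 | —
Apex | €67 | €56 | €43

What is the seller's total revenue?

Total revenue: €448

All unit-bids, highest first — top 8: 135 (Pike-1), 132 (Pike-2), 96 (Sable-1), 94 (Sable-2), 89 (Vantage-1), 79 (Sable-3), 74 (Vantage-2), 67 (Apex-1)
Highest rejected unit-bid = €56.
Allocation: Apex 1, Pike 2, Sable 3, Vantage 2. Every unit priced at €56.
Revenue = 8 × 56 = €448.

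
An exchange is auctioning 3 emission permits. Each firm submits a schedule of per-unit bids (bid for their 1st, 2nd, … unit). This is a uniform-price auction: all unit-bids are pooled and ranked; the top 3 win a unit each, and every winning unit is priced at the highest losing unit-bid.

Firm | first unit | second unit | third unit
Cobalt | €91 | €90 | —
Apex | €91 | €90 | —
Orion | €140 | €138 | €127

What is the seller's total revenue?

Merging the schedules and taking the best 3: 140 (Orion-1), 138 (Orion-2), 127 (Orion-3)
The (k+1)-th unit-bid is €91.
Allocation: Orion 3. Every unit priced at €91.
Revenue = 3 × 91 = €273.

Total revenue: €273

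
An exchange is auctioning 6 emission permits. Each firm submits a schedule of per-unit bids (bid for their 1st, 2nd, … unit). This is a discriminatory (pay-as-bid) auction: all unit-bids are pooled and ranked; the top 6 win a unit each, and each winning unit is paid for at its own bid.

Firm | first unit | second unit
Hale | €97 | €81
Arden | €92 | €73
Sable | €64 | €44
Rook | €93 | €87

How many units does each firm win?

Pooled unit-bids ranked (top 6): 97 (Hale-1), 93 (Rook-1), 92 (Arden-1), 87 (Rook-2), 81 (Hale-2), 73 (Arden-2)
Next rejected bid: €64 (not a price — pay-as-bid).
Allocation: Arden 2, Hale 2, Rook 2.

Arden 2, Hale 2, Rook 2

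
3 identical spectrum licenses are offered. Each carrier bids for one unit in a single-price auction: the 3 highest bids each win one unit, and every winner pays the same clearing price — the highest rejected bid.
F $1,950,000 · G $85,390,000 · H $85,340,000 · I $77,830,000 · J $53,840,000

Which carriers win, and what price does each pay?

Ordering the bids: 85,390,000 (G), 85,340,000 (H), 77,830,000 (I), 53,840,000 (J), 1,950,000 (F)
Top 3: G, H, I.
Highest unsuccessful bid: $53,840,000 → clearing price.

G, H, I; each pays $53,840,000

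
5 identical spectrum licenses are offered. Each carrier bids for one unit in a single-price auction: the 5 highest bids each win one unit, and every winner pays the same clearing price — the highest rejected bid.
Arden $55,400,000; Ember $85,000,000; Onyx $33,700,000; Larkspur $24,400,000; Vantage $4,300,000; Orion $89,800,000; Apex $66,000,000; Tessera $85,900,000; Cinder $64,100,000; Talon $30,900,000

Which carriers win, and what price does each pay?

Orion, Tessera, Ember, Apex, Cinder; each pays $55,400,000

Bids ranked high→low: 89,800,000 (Orion), 85,900,000 (Tessera), 85,000,000 (Ember), 66,000,000 (Apex), 64,100,000 (Cinder), 55,400,000 (Arden), 33,700,000 (Onyx), …
The 5 highest are Orion, Tessera, Ember, Apex, Cinder.
Highest unsuccessful bid: $55,400,000 → clearing price.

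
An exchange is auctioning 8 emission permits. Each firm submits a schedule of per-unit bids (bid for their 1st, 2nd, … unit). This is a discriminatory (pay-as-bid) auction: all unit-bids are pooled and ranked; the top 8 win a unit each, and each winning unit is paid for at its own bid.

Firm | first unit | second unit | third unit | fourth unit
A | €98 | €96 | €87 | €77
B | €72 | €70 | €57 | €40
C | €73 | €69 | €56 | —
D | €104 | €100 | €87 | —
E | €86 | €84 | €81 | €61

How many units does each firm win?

Merging the schedules and taking the best 8: 104 (D-1), 100 (D-2), 98 (A-1), 96 (A-2), 87 (A-3), 87 (D-3), 86 (E-1), 84 (E-2)
Next rejected bid: €81 (not a price — pay-as-bid).
Allocation: A 3, D 3, E 2.

A 3, D 3, E 2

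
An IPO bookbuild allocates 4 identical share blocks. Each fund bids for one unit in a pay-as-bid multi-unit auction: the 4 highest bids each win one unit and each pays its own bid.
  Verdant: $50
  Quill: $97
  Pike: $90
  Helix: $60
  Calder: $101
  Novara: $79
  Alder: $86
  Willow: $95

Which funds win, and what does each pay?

Ordering the bids: 101 (Calder), 97 (Quill), 95 (Willow), 90 (Pike), 86 (Alder), 79 (Novara), …
Top 4: Calder, Quill, Willow, Pike.
Each winner pays its own bid: Calder $101, Quill $97, Willow $95, Pike $90.

Calder $101, Quill $97, Willow $95, Pike $90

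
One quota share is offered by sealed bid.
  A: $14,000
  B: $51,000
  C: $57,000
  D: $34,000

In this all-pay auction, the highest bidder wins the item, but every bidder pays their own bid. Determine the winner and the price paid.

C pays $57,000

All-pay auction: the highest bidder wins the item, but every bidder pays their own bid.
Sorting bids: 57,000 (C) > 51,000 (B) > 34,000 (D) > 14,000 (A)
C is highest and takes the item; every bidder forfeits their bid.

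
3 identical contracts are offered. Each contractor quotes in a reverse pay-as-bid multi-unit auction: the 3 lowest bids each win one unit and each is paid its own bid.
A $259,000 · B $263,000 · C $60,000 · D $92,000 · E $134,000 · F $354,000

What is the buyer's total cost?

Total cost: $286,000

Bids ranked low→high: 60,000 (C), 92,000 (D), 134,000 (E), 259,000 (A), 263,000 (B), …
Lowest 3: C, D, E.
Total cost = 60,000 + 92,000 + 134,000 = $286,000.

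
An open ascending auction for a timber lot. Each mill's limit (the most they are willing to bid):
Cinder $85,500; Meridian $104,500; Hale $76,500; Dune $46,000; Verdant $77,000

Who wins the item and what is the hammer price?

Rule: the price rises until one bidder remains; the winner pays the price at which the last rival dropped out.
Limits in order: 104,500 (Meridian) > 85,500 (Cinder) > 77,000 (Verdant) > 76,500 (Hale) > 46,000 (Dune)
Bidding ends when Cinder exits at $85,500; Meridian takes it.

Meridian wins at $85,500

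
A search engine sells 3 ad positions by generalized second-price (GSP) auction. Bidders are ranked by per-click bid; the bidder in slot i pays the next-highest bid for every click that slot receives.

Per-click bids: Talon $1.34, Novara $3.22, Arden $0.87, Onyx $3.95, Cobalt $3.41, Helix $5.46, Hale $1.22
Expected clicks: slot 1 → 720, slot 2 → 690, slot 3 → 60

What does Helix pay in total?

Ranked by bid: $5.46 (Helix) > $3.95 (Onyx) > $3.41 (Cobalt) > $3.22 (Novara) > …
Helix holds slot 1 → pays next bid $3.95 × 720 clicks = $2844.00.

Helix pays $2844.00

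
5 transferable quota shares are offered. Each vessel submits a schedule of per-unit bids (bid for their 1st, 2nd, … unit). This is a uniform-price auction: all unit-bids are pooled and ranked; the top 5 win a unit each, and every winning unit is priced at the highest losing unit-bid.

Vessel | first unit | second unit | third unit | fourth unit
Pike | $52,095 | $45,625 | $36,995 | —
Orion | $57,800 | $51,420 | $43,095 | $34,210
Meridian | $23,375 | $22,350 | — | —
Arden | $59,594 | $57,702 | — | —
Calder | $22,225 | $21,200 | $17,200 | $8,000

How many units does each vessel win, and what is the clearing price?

Arden 2, Orion 2, Pike 1; clearing price $45,625

All unit-bids, highest first — top 5: 59,594 (Arden-1), 57,800 (Orion-1), 57,702 (Arden-2), 52,095 (Pike-1), 51,420 (Orion-2)
The (k+1)-th unit-bid is $45,625.
Allocation: Arden 2, Orion 2, Pike 1.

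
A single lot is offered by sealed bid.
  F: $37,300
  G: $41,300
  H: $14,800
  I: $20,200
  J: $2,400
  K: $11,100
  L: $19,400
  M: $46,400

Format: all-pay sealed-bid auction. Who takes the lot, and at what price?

Bids in order: 46,400 (M) > 41,300 (G) > 37,300 (F) > 20,200 (I) > 19,400 (L) > 14,800 (H) > …
M wins with the top bid; all bids are sunk regardless.

M pays $46,400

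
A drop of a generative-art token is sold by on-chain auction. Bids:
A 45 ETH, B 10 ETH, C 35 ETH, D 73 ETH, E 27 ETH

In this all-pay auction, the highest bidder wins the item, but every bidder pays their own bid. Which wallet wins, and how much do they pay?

All-pay auction: the highest bidder wins the item, but every bidder pays their own bid.
Bids ranked: 73 (D) > 45 (A) > 35 (C) > 27 (E) > 10 (B)
D is highest and takes the item; every bidder forfeits their bid.

D pays 73 ETH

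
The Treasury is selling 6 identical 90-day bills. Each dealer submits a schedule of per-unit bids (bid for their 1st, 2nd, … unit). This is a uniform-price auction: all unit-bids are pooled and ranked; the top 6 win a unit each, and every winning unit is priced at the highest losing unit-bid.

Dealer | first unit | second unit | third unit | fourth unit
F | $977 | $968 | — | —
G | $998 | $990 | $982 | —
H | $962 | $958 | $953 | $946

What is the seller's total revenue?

All unit-bids, highest first — top 6: 998 (G-1), 990 (G-2), 982 (G-3), 977 (F-1), 968 (F-2), 962 (H-1)
The (k+1)-th unit-bid is $958.
Allocation: F 2, G 3, H 1. Every unit priced at $958.
Revenue = 6 × 958 = $5,748.

Total revenue: $5,748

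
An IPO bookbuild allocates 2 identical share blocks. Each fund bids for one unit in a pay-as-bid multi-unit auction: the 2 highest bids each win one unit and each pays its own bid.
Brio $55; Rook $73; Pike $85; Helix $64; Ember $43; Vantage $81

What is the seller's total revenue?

Sorting: 85 (Pike), 81 (Vantage), 73 (Rook), 64 (Helix), …
The 2 highest are Pike, Vantage.
Total revenue = 85 + 81 = $166.

Total revenue: $166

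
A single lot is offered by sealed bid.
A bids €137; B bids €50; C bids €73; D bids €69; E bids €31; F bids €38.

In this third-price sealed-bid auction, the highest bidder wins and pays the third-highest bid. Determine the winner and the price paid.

Rule: the highest bidder wins and pays the third-highest bid.
Bids ranked: 137 (A) > 73 (C) > 69 (D) > 50 (B) > 38 (F) > 31 (E)
A is highest; pays the third-highest bid, €69.

A pays €69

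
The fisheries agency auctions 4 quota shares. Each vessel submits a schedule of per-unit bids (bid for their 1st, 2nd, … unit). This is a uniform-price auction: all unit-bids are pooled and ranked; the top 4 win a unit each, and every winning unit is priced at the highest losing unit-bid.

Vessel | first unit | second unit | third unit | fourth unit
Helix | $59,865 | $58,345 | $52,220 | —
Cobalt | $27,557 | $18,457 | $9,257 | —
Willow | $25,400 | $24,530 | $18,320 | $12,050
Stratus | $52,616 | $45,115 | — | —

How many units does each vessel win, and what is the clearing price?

Helix 3, Stratus 1; clearing price $45,115

All unit-bids, highest first — top 4: 59,865 (Helix-1), 58,345 (Helix-2), 52,616 (Stratus-1), 52,220 (Helix-3)
The (k+1)-th unit-bid is $45,115.
Allocation: Helix 3, Stratus 1.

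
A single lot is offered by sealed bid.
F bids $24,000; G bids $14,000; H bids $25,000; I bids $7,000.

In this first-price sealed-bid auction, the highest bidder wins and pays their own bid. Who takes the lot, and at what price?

Sorting bids: 25,000 (H) > 24,000 (F) > 14,000 (G) > 7,000 (I)
H is highest → pays own bid, $25,000.

H pays $25,000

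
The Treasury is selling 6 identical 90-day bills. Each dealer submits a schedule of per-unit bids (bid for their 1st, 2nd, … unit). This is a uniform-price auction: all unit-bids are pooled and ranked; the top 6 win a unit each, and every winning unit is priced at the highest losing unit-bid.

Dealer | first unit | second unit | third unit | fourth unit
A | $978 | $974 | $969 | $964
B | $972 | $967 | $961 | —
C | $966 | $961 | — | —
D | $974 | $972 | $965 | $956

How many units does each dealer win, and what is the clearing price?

Pooled unit-bids ranked (top 6): 978 (A-1), 974 (A-2), 974 (D-1), 972 (B-1), 972 (D-2), 969 (A-3)
First bid not allocated: $967.
Allocation: A 3, B 1, D 2.

A 3, B 1, D 2; clearing price $967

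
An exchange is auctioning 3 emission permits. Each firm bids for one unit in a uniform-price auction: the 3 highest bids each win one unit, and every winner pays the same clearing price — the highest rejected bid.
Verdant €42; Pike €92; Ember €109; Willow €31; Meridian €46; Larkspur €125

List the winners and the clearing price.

Larkspur, Ember, Pike; each pays €46

Sorting: 125 (Larkspur), 109 (Ember), 92 (Pike), 46 (Meridian), 42 (Verdant), …
Winners (3 units): Larkspur, Ember, Pike.
Highest unsuccessful bid: €46 → clearing price.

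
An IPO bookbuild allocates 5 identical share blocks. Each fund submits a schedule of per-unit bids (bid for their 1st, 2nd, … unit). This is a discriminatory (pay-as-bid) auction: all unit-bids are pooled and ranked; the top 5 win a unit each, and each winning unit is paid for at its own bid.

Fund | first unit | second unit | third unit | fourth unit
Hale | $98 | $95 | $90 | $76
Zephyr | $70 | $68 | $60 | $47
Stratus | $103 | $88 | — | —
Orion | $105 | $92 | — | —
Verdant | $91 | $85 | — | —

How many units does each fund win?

Merging the schedules and taking the best 5: 105 (Orion-1), 103 (Stratus-1), 98 (Hale-1), 95 (Hale-2), 92 (Orion-2)
Next rejected bid: $91 (not a price — pay-as-bid).
Allocation: Hale 2, Orion 2, Stratus 1.

Hale 2, Orion 2, Stratus 1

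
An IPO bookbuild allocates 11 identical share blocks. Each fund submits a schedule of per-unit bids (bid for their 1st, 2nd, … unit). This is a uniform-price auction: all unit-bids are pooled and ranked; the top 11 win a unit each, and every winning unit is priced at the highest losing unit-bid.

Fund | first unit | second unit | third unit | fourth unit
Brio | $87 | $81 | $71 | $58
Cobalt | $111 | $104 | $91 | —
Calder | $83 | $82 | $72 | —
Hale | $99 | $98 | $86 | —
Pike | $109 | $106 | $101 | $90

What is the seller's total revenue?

Pooled unit-bids ranked (top 11): 111 (Cobalt-1), 109 (Pike-1), 106 (Pike-2), 104 (Cobalt-2), 101 (Pike-3), 99 (Hale-1), 98 (Hale-2), 91 (Cobalt-3), 90 (Pike-4), 87 (Brio-1), 86 (Hale-3)
The (k+1)-th unit-bid is $83.
Allocation: Brio 1, Cobalt 3, Hale 3, Pike 4. Every unit priced at $83.
Revenue = 11 × 83 = $913.

Total revenue: $913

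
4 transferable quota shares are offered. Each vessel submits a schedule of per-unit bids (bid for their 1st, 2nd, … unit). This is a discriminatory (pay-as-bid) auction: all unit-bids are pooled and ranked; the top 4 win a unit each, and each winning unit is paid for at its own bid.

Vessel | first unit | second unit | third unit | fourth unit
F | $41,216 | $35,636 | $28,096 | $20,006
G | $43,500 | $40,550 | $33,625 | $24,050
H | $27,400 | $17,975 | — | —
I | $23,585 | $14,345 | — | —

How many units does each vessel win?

F 2, G 2

Pooled unit-bids ranked (top 4): 43,500 (G-1), 41,216 (F-1), 40,550 (G-2), 35,636 (F-2)
Next rejected bid: $33,625 (not a price — pay-as-bid).
Allocation: F 2, G 2.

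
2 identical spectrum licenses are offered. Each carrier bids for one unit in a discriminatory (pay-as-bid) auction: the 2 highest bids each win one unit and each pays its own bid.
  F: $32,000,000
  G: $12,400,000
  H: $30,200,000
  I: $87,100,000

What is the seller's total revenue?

Total revenue: $119,100,000

Sorting: 87,100,000 (I), 32,000,000 (F), 30,200,000 (H), 12,400,000 (G)
Winners (2 units): I, F.
Total revenue = 87,100,000 + 32,000,000 = $119,100,000.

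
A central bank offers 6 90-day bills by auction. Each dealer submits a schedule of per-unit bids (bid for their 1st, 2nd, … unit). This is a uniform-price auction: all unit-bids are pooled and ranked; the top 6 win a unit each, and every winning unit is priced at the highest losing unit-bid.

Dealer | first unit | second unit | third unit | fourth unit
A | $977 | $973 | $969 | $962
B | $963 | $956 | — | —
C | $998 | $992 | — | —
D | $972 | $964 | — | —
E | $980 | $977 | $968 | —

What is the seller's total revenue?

Total revenue: $5,832

All unit-bids, highest first — top 6: 998 (C-1), 992 (C-2), 980 (E-1), 977 (A-1), 977 (E-2), 973 (A-2)
The (k+1)-th unit-bid is $972.
Allocation: A 2, C 2, E 2. Every unit priced at $972.
Revenue = 6 × 972 = $5,832.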